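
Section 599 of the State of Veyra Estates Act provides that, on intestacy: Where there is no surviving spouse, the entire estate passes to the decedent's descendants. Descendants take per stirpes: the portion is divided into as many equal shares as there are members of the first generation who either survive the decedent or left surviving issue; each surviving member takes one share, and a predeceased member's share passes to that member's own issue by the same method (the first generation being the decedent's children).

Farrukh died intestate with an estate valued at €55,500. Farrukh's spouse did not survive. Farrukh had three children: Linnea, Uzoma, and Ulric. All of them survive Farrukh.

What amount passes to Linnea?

The entire €55,500 passes to the descendants.
That amount (€55,500) is divided into 3 shares of €18,500: Linnea, Uzoma, and Ulric each take €18,500.

Linnea receives €18,500.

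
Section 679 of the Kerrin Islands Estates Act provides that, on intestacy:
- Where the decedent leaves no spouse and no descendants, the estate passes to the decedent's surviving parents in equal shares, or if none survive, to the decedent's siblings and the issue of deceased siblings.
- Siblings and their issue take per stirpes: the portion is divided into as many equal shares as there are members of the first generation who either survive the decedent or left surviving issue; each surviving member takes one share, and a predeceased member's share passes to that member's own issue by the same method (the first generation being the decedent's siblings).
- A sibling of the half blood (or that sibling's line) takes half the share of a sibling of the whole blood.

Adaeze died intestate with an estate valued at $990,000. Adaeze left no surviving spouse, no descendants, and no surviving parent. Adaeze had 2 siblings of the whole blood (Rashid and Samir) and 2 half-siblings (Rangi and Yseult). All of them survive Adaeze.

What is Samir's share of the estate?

The entire $990,000 passes to the siblings and their issue.
Counting each half-blood sibling's line as half a unit, there are 3 units in $990,000, so one unit is $330,000. Whole-blood lines (Rashid and Samir) take $330,000 each; half-blood lines (Rangi and Yseult) take $165,000 each.

Samir receives $330,000.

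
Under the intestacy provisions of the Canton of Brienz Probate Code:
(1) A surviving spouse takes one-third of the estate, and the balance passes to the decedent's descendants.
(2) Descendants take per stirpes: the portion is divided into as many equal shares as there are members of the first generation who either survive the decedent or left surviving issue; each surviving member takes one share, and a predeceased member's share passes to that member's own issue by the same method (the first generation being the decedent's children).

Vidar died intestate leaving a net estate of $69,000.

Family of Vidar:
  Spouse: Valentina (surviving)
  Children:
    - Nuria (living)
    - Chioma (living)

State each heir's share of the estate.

Valentina takes one-third of $69,000 = $23,000. The remaining $46,000 passes to the descendants.
The descendants' portion ($46,000) is divided into 2 shares of $23,000: Nuria and Chioma each take $23,000.

Valentina: $23,000; Nuria: $23,000; Chioma: $23,000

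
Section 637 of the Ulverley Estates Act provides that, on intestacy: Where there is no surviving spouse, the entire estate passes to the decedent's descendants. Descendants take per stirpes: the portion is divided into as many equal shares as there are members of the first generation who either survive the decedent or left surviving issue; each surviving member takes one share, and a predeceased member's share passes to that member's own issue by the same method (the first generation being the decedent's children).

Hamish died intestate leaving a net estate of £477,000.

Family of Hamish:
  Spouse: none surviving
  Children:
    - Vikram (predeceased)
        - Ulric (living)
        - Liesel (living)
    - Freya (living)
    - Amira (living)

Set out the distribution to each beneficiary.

Ulric: £79,500; Liesel: £79,500; Freya: £159,000; Amira: £159,000

The entire £477,000 passes to the descendants.
That amount (£477,000) is divided into 3 shares of £159,000: Freya and Amira each take £159,000; Vikram's £159,000 share passes to Vikram's issue.
Vikram's share (£159,000) is divided into 2 shares of £79,500: Ulric and Liesel each take £79,500.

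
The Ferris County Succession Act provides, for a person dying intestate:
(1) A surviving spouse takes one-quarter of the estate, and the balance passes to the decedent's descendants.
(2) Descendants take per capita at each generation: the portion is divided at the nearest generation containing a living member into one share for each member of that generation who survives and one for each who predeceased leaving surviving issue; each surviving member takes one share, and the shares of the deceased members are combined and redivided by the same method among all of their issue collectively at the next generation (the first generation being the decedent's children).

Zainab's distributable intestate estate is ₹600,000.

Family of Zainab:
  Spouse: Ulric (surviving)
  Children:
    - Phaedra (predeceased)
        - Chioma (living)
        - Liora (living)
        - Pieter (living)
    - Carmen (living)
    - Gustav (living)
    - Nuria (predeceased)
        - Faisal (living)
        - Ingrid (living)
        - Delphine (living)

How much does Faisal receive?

Faisal receives ₹37,500.

Ulric takes one-quarter of ₹600,000 = ₹150,000. The remaining ₹450,000 passes to the descendants.
The descendants' portion (₹450,000) is divided at the children's generation into 4 shares of ₹112,500. Carmen and Gustav each take ₹112,500. The 2 shares of the deceased (Phaedra and Nuria) are combined into a pool of ₹225,000.
That pool (₹225,000) is divided at the grandchildren's generation equally among Chioma, Liora, Pieter, Faisal, Ingrid, and Delphine: ₹37,500 each.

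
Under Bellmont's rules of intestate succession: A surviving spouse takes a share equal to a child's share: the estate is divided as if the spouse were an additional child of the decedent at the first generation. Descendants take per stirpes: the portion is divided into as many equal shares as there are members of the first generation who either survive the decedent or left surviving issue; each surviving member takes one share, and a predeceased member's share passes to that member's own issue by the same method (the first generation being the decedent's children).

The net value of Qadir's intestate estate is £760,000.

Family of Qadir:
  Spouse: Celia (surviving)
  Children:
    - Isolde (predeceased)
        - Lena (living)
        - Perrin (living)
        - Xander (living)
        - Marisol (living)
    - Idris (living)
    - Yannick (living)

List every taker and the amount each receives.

Celia: £190,000; Lena: £47,500; Perrin: £47,500; Xander: £47,500; Marisol: £47,500; Idris: £190,000; Yannick: £190,000

The spouse counts as an additional share at the children's level, so there are 4 primary shares of £190,000. Celia takes one such share (£190,000).
The children's combined portion (£570,000) is divided into 3 shares of £190,000: Idris and Yannick each take £190,000; Isolde's £190,000 share passes to Isolde's issue.
Isolde's share (£190,000) is divided into 4 shares of £47,500: Lena, Perrin, Xander, and Marisol each take £47,500.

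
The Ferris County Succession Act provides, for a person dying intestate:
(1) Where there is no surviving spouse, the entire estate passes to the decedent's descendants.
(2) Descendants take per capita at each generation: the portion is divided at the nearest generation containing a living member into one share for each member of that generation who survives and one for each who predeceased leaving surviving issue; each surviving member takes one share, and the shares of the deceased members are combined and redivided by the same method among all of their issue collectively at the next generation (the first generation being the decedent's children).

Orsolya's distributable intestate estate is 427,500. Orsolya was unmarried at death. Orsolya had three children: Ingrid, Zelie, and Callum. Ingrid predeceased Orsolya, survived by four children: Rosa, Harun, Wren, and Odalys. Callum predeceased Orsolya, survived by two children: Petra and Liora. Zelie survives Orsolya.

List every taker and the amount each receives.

The entire 427,500 passes to the descendants.
That amount (427,500) is divided at the children's generation into 3 shares of 142,500. Zelie takes 142,500. The 2 shares of the deceased (Ingrid and Callum) are combined into a pool of 285,000.
That pool (285,000) is divided at the grandchildren's generation equally among Rosa, Harun, Wren, Odalys, Petra, and Liora: 47,500 each.

Rosa: 47,500; Harun: 47,500; Wren: 47,500; Odalys: 47,500; Zelie: 142,500; Petra: 47,500; Liora: 47,500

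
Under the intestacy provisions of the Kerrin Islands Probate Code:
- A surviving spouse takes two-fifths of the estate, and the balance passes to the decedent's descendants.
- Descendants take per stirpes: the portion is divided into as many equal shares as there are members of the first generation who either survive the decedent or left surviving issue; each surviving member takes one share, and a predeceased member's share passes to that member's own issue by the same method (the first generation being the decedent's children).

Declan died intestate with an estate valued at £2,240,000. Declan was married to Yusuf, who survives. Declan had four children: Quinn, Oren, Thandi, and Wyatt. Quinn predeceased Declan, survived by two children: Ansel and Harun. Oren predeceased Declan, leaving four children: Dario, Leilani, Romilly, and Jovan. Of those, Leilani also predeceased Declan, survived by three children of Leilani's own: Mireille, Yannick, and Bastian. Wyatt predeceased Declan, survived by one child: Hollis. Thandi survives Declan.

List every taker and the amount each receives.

Yusuf takes two-fifths of £2,240,000 = £896,000. The remaining £1,344,000 passes to the descendants.
The descendants' portion (£1,344,000) is divided into 4 shares of £336,000: Thandi takes £336,000; Quinn's £336,000 share passes to Quinn's issue; Oren's £336,000 share passes to Oren's issue; Wyatt's £336,000 share passes to Wyatt's issue.
Quinn's share (£336,000) is divided into 2 shares of £168,000: Ansel and Harun each take £168,000.
Oren's share (£336,000) is divided into 4 shares of £84,000: Dario, Romilly, and Jovan each take £84,000; Leilani's £84,000 share passes to Leilani's issue.
Leilani's share (£84,000) is divided into 3 shares of £28,000: Mireille, Yannick, and Bastian each take £28,000.
Wyatt's share (£336,000) passes entirely to Hollis.

Yusuf: £896,000; Ansel: £168,000; Harun: £168,000; Dario: £84,000; Mireille: £28,000; Yannick: £28,000; Bastian: £28,000; Romilly: £84,000; Jovan: £84,000; Thandi: £336,000; Hollis: £336,000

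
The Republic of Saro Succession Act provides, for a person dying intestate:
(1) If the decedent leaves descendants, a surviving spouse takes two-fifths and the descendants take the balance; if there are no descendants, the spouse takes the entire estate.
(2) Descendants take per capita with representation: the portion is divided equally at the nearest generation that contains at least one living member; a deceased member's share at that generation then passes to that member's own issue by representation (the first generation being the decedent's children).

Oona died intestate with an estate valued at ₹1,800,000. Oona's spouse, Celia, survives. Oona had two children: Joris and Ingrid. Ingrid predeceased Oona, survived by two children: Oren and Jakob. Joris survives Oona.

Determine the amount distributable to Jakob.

Jakob receives ₹270,000.

Celia takes two-fifths of ₹1,800,000 = ₹720,000. The remaining ₹1,080,000 passes to the descendants.
The descendants' portion (₹1,080,000) is divided into 2 shares of ₹540,000: Joris takes ₹540,000; Ingrid's ₹540,000 share passes to Ingrid's issue.
Ingrid's share (₹540,000) is divided into 2 shares of ₹270,000: Oren and Jakob each take ₹270,000.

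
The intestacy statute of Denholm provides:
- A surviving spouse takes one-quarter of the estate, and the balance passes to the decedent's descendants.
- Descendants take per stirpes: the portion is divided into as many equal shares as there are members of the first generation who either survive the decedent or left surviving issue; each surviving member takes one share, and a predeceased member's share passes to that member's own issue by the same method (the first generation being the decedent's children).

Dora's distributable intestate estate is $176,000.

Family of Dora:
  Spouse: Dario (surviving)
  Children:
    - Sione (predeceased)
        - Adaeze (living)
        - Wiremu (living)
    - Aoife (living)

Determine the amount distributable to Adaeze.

Dario takes one-quarter of $176,000 = $44,000. The remaining $132,000 passes to the descendants.
The descendants' portion ($132,000) is divided into 2 shares of $66,000: Aoife takes $66,000; Sione's $66,000 share passes to Sione's issue.
Sione's share ($66,000) is divided into 2 shares of $33,000: Adaeze and Wiremu each take $33,000.

Adaeze receives $33,000.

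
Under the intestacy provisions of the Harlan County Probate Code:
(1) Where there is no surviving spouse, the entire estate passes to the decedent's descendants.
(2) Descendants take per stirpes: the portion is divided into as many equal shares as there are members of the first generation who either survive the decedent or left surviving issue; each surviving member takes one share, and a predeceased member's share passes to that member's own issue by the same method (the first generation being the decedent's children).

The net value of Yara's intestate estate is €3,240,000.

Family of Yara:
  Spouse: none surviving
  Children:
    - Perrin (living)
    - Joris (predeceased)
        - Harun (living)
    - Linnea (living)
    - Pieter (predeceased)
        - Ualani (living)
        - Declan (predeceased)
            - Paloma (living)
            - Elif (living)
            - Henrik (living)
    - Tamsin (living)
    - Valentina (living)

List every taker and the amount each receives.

The entire €3,240,000 passes to the descendants.
That amount (€3,240,000) is divided into 6 shares of €540,000: Perrin, Linnea, Tamsin, and Valentina each take €540,000; Joris's €540,000 share passes to Joris's issue; Pieter's €540,000 share passes to Pieter's issue.
Joris's share (€540,000) passes entirely to Harun.
Pieter's share (€540,000) is divided into 2 shares of €270,000: Ualani takes €270,000; Declan's €270,000 share passes to Declan's issue.
Declan's share (€270,000) is divided into 3 shares of €90,000: Paloma, Elif, and Henrik each take €90,000.

Perrin: €540,000; Harun: €540,000; Linnea: €540,000; Ualani: €270,000; Paloma: €90,000; Elif: €90,000; Henrik: €90,000; Tamsin: €540,000; Valentina: €540,000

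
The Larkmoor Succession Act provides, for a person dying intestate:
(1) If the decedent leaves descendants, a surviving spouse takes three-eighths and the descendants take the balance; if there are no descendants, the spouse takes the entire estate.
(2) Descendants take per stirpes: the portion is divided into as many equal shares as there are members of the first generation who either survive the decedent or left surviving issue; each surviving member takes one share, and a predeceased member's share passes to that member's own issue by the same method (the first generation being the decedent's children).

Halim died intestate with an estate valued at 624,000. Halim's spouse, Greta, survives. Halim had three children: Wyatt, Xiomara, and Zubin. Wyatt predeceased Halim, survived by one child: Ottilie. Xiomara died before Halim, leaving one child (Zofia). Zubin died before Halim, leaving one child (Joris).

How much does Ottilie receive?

Greta takes three-eighths of 624,000 = 234,000. The remaining 390,000 passes to the descendants.
The descendants' portion (390,000) is divided into 3 shares of 130,000: Wyatt's 130,000 share passes to Wyatt's issue; Xiomara's 130,000 share passes to Xiomara's issue; Zubin's 130,000 share passes to Zubin's issue.
Wyatt's share (130,000) passes entirely to Ottilie.
Xiomara's share (130,000) passes entirely to Zofia.
Zubin's share (130,000) passes entirely to Joris.

Ottilie receives 130,000.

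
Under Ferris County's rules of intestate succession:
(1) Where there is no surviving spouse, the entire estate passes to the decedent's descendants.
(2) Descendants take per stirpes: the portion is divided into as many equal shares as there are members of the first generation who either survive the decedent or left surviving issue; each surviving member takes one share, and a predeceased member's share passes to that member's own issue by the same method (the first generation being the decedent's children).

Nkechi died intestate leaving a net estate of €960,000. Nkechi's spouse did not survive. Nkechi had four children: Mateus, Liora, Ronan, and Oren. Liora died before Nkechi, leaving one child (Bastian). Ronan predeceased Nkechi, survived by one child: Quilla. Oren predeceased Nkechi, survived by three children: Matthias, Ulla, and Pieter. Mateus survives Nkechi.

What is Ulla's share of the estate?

The entire €960,000 passes to the descendants.
That amount (€960,000) is divided into 4 shares of €240,000: Mateus takes €240,000; Liora's €240,000 share passes to Liora's issue; Ronan's €240,000 share passes to Ronan's issue; Oren's €240,000 share passes to Oren's issue.
Liora's share (€240,000) passes entirely to Bastian.
Ronan's share (€240,000) passes entirely to Quilla.
Oren's share (€240,000) is divided into 3 shares of €80,000: Matthias, Ulla, and Pieter each take €80,000.

Ulla receives €80,000.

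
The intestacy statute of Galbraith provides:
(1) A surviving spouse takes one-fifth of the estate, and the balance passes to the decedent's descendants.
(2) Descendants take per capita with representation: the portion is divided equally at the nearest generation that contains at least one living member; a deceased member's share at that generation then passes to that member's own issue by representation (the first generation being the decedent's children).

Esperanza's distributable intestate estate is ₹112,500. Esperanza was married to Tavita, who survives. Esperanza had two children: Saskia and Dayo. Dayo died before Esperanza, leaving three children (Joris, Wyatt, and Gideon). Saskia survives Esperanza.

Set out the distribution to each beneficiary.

Tavita: ₹22,500; Saskia: ₹45,000; Joris: ₹15,000; Wyatt: ₹15,000; Gideon: ₹15,000

Tavita takes one-fifth of ₹112,500 = ₹22,500. The remaining ₹90,000 passes to the descendants.
The descendants' portion (₹90,000) is divided into 2 shares of ₹45,000: Saskia takes ₹45,000; Dayo's ₹45,000 share passes to Dayo's issue.
Dayo's share (₹45,000) is divided into 3 shares of ₹15,000: Joris, Wyatt, and Gideon each take ₹15,000.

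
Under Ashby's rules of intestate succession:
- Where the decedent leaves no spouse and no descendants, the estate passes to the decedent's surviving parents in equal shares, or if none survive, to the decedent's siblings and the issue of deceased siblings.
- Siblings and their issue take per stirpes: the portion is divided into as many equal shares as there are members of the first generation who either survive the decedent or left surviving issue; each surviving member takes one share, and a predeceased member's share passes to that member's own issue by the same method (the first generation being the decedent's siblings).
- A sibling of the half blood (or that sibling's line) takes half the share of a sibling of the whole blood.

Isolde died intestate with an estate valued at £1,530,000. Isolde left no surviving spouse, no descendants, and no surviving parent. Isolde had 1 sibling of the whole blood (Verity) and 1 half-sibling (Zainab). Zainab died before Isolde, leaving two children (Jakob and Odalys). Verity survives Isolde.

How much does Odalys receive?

Odalys receives £255,000.

The entire £1,530,000 passes to the siblings and their issue.
Counting each half-blood sibling's line as half a unit, there are 3/2 units in £1,530,000, so one unit is £1,020,000. Whole-blood lines (Verity) take £1,020,000 each; half-blood lines (Zainab) take £510,000 each.
Zainab's share (£510,000) is divided into 2 shares of £255,000: Jakob and Odalys each take £255,000.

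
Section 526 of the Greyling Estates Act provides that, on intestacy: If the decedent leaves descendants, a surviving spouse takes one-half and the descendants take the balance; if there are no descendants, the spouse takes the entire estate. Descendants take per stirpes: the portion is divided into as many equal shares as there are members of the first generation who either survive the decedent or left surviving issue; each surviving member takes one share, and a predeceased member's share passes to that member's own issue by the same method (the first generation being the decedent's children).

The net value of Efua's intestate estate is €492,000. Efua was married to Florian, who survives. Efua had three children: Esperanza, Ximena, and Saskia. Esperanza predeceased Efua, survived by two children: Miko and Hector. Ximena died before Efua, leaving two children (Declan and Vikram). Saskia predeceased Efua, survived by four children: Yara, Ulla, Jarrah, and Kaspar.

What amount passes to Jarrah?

Florian takes one-half of €492,000 = €246,000. The remaining €246,000 passes to the descendants.
The descendants' portion (€246,000) is divided into 3 shares of €82,000: Esperanza's €82,000 share passes to Esperanza's issue; Ximena's €82,000 share passes to Ximena's issue; Saskia's €82,000 share passes to Saskia's issue.
Esperanza's share (€82,000) is divided into 2 shares of €41,000: Miko and Hector each take €41,000.
Ximena's share (€82,000) is divided into 2 shares of €41,000: Declan and Vikram each take €41,000.
Saskia's share (€82,000) is divided into 4 shares of €20,500: Yara, Ulla, Jarrah, and Kaspar each take €20,500.

Jarrah receives €20,500.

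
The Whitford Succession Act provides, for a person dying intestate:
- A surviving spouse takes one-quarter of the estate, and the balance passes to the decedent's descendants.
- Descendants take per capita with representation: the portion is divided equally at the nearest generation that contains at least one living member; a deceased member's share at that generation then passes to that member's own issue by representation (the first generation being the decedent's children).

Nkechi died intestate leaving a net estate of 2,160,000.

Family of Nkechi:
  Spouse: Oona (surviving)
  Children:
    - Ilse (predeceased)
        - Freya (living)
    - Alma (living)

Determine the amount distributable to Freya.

Oona takes one-quarter of 2,160,000 = 540,000. The remaining 1,620,000 passes to the descendants.
The descendants' portion (1,620,000) is divided into 2 shares of 810,000: Alma takes 810,000; Ilse's 810,000 share passes to Ilse's issue.
Ilse's share (810,000) passes entirely to Freya.

Freya receives 810,000.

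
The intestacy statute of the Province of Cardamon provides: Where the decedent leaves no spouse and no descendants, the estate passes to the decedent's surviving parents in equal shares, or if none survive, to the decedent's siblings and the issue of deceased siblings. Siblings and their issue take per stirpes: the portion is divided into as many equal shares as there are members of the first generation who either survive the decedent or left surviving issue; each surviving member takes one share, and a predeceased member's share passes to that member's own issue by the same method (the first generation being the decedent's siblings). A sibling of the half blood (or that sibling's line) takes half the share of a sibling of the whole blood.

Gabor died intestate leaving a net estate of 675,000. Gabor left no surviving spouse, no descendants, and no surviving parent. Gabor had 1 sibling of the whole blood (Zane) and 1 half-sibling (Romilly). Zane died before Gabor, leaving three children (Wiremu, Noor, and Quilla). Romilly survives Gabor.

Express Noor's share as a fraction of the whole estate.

The entire 675,000 passes to the siblings and their issue.
Counting each half-blood sibling's line as half a unit, there are 3/2 units in 675,000, so one unit is 450,000. Whole-blood lines (Zane) take 450,000 each; half-blood lines (Romilly) take 225,000 each.
Zane's share (450,000) is divided into 3 shares of 150,000: Wiremu, Noor, and Quilla each take 150,000.

Noor receives 2/9 of the estate.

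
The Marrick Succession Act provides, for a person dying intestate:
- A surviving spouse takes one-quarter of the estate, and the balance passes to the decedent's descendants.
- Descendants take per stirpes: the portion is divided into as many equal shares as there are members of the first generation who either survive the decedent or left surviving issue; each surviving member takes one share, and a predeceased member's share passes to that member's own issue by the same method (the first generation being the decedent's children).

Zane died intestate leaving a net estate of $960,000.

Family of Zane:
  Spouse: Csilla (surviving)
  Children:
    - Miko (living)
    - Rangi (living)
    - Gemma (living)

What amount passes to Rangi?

Rangi receives $240,000.

Csilla takes one-quarter of $960,000 = $240,000. The remaining $720,000 passes to the descendants.
The descendants' portion ($720,000) is divided into 3 shares of $240,000: Miko, Rangi, and Gemma each take $240,000.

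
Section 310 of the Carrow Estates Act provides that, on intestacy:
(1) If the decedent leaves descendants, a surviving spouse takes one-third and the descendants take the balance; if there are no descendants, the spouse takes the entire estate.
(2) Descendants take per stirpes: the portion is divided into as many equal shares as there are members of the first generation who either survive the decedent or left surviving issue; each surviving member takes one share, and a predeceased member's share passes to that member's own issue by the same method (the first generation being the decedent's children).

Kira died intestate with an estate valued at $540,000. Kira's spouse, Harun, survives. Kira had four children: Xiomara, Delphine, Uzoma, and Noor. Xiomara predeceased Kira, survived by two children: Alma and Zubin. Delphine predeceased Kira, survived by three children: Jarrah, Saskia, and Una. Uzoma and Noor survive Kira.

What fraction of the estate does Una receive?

Una receives 1/18 of the estate.

Harun takes one-third of $540,000 = $180,000. The remaining $360,000 passes to the descendants.
The descendants' portion ($360,000) is divided into 4 shares of $90,000: Uzoma and Noor each take $90,000; Xiomara's $90,000 share passes to Xiomara's issue; Delphine's $90,000 share passes to Delphine's issue.
Xiomara's share ($90,000) is divided into 2 shares of $45,000: Alma and Zubin each take $45,000.
Delphine's share ($90,000) is divided into 3 shares of $30,000: Jarrah, Saskia, and Una each take $30,000.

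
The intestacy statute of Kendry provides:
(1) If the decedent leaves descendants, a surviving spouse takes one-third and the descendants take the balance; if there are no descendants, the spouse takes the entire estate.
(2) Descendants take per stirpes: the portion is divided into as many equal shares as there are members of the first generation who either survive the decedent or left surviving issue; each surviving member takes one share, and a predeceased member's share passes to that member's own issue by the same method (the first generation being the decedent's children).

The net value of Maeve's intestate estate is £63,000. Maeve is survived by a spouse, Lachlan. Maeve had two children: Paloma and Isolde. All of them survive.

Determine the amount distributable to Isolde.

Lachlan takes one-third of £63,000 = £21,000. The remaining £42,000 passes to the descendants.
The descendants' portion (£42,000) is divided into 2 shares of £21,000: Paloma and Isolde each take £21,000.

Isolde receives £21,000.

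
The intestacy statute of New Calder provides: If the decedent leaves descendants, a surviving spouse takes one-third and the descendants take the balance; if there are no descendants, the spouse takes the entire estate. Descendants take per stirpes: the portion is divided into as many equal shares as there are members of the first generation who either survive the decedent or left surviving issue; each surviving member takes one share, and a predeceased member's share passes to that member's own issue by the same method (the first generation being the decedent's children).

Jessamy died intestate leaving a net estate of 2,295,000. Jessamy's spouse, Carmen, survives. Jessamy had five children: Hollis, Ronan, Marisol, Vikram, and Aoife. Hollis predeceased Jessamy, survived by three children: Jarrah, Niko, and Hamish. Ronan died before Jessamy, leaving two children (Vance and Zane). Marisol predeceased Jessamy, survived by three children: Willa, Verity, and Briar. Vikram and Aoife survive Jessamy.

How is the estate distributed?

Carmen takes one-third of 2,295,000 = 765,000. The remaining 1,530,000 passes to the descendants.
The descendants' portion (1,530,000) is divided into 5 shares of 306,000: Vikram and Aoife each take 306,000; Hollis's 306,000 share passes to Hollis's issue; Ronan's 306,000 share passes to Ronan's issue; Marisol's 306,000 share passes to Marisol's issue.
Hollis's share (306,000) is divided into 3 shares of 102,000: Jarrah, Niko, and Hamish each take 102,000.
Ronan's share (306,000) is divided into 2 shares of 153,000: Vance and Zane each take 153,000.
Marisol's share (306,000) is divided into 3 shares of 102,000: Willa, Verity, and Briar each take 102,000.

Carmen: 765,000; Jarrah: 102,000; Niko: 102,000; Hamish: 102,000; Vance: 153,000; Zane: 153,000; Willa: 102,000; Verity: 102,000; Briar: 102,000; Vikram: 306,000; Aoife: 306,000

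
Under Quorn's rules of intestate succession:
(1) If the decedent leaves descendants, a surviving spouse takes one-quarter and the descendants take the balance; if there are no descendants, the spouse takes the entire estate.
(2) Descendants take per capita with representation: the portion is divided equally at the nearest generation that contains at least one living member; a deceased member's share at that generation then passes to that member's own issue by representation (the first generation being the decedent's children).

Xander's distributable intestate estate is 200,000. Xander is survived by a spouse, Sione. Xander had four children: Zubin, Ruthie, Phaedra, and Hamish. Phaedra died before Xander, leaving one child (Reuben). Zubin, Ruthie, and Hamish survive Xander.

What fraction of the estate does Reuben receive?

Reuben receives 3/16 of the estate.

Sione takes one-quarter of 200,000 = 50,000. The remaining 150,000 passes to the descendants.
The descendants' portion (150,000) is divided into 4 shares of 37,500: Zubin, Ruthie, and Hamish each take 37,500; Phaedra's 37,500 share passes to Phaedra's issue.
Phaedra's share (37,500) passes entirely to Reuben.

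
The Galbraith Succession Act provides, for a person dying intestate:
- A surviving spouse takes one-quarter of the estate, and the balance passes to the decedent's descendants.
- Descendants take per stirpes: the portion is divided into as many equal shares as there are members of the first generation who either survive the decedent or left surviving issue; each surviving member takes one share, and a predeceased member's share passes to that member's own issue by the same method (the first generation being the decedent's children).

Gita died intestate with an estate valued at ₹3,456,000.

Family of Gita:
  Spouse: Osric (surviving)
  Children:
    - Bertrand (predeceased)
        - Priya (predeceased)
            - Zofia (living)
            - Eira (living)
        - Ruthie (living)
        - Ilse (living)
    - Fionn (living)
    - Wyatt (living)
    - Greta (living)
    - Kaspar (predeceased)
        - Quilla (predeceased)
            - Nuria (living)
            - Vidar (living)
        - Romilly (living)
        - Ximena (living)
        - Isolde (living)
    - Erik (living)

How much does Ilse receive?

Ilse receives ₹144,000.

Osric takes one-quarter of ₹3,456,000 = ₹864,000. The remaining ₹2,592,000 passes to the descendants.
The descendants' portion (₹2,592,000) is divided into 6 shares of ₹432,000: Fionn, Wyatt, Greta, and Erik each take ₹432,000; Bertrand's ₹432,000 share passes to Bertrand's issue; Kaspar's ₹432,000 share passes to Kaspar's issue.
Bertrand's share (₹432,000) is divided into 3 shares of ₹144,000: Ruthie and Ilse each take ₹144,000; Priya's ₹144,000 share passes to Priya's issue.
Priya's share (₹144,000) is divided into 2 shares of ₹72,000: Zofia and Eira each take ₹72,000.
Kaspar's share (₹432,000) is divided into 4 shares of ₹108,000: Romilly, Ximena, and Isolde each take ₹108,000; Quilla's ₹108,000 share passes to Quilla's issue.
Quilla's share (₹108,000) is divided into 2 shares of ₹54,000: Nuria and Vidar each take ₹54,000.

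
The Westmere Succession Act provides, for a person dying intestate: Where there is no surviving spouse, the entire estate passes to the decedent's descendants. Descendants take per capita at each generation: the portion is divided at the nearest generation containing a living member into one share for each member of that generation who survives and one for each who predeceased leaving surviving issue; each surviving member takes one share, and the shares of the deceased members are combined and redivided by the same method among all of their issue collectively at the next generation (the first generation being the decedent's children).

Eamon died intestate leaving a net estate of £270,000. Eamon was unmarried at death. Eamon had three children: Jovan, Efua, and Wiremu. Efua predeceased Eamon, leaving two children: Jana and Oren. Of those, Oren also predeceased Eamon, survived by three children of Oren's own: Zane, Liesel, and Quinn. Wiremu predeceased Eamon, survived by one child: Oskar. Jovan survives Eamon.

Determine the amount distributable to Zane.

Zane receives £20,000.

The entire £270,000 passes to the descendants.
That amount (£270,000) is divided at the children's generation into 3 shares of £90,000. Jovan takes £90,000. The 2 shares of the deceased (Efua and Wiremu) are combined into a pool of £180,000.
That pool (£180,000) is divided at the grandchildren's generation into 3 shares of £60,000. Jana and Oskar each take £60,000. The remaining share for the deceased Oren (£60,000) is carried to the next generation.
That pool (£60,000) is divided at the great-grandchildren's generation equally among Zane, Liesel, and Quinn: £20,000 each.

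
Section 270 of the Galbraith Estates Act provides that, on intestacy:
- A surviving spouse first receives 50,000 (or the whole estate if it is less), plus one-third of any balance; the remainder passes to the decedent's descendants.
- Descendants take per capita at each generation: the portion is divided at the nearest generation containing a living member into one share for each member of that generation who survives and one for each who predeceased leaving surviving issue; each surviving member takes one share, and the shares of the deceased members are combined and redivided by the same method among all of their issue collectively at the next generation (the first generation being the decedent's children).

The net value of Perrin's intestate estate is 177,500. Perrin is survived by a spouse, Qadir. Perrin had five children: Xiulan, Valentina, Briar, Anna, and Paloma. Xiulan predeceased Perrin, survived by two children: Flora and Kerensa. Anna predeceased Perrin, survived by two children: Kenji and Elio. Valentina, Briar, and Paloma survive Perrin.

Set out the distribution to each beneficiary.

Qadir: 92,500; Flora: 8,500; Kerensa: 8,500; Valentina: 17,000; Briar: 17,000; Kenji: 8,500; Elio: 8,500; Paloma: 17,000

Qadir first takes 50,000, leaving a balance of 127,500. Qadir then takes one-third of the balance (42,500), for a total of 92,500. The remaining 85,000 passes to the descendants.
The descendants' portion (85,000) is divided at the children's generation into 5 shares of 17,000. Valentina, Briar, and Paloma each take 17,000. The 2 shares of the deceased (Xiulan and Anna) are combined into a pool of 34,000.
That pool (34,000) is divided at the grandchildren's generation equally among Flora, Kerensa, Kenji, and Elio: 8,500 each.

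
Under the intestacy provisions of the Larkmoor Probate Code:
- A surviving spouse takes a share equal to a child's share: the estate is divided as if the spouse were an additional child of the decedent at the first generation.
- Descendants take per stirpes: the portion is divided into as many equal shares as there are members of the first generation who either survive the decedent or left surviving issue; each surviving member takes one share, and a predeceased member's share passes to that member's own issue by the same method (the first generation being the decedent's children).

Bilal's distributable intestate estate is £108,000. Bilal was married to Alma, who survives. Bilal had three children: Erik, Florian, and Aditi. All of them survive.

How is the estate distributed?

Alma: £27,000; Erik: £27,000; Florian: £27,000; Aditi: £27,000

The spouse counts as an additional share at the children's level, so there are 4 primary shares of £27,000. Alma takes one such share (£27,000).
The children's combined portion (£81,000) is divided into 3 shares of £27,000: Erik, Florian, and Aditi each take £27,000.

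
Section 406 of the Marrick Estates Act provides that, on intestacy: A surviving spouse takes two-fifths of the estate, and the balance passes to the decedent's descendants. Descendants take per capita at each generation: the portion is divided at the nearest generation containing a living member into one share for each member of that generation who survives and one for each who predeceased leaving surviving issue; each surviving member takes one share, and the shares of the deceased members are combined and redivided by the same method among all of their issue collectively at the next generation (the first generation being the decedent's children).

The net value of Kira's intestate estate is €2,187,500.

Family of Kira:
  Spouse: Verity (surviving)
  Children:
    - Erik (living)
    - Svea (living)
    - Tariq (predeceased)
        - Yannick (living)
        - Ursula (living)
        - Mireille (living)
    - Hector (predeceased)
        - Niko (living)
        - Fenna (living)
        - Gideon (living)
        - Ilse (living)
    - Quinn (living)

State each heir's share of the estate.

Verity takes two-fifths of €2,187,500 = €875,000. The remaining €1,312,500 passes to the descendants.
The descendants' portion (€1,312,500) is divided at the children's generation into 5 shares of €262,500. Erik, Svea, and Quinn each take €262,500. The 2 shares of the deceased (Tariq and Hector) are combined into a pool of €525,000.
That pool (€525,000) is divided at the grandchildren's generation equally among Yannick, Ursula, Mireille, Niko, Fenna, Gideon, and Ilse: €75,000 each.

Verity: €875,000; Erik: €262,500; Svea: €262,500; Yannick: €75,000; Ursula: €75,000; Mireille: €75,000; Niko: €75,000; Fenna: €75,000; Gideon: €75,000; Ilse: €75,000; Quinn: €262,500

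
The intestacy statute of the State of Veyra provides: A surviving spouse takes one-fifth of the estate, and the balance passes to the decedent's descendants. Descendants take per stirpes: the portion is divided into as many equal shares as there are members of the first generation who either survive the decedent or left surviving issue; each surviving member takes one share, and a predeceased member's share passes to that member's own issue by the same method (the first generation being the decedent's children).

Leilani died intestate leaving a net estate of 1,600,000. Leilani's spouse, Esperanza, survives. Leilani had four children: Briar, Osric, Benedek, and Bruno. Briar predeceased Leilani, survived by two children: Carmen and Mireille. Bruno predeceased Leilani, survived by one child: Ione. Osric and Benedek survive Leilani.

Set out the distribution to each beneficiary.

Esperanza: 320,000; Carmen: 160,000; Mireille: 160,000; Osric: 320,000; Benedek: 320,000; Ione: 320,000

Esperanza takes one-fifth of 1,600,000 = 320,000. The remaining 1,280,000 passes to the descendants.
The descendants' portion (1,280,000) is divided into 4 shares of 320,000: Osric and Benedek each take 320,000; Briar's 320,000 share passes to Briar's issue; Bruno's 320,000 share passes to Bruno's issue.
Briar's share (320,000) is divided into 2 shares of 160,000: Carmen and Mireille each take 160,000.
Bruno's share (320,000) passes entirely to Ione.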